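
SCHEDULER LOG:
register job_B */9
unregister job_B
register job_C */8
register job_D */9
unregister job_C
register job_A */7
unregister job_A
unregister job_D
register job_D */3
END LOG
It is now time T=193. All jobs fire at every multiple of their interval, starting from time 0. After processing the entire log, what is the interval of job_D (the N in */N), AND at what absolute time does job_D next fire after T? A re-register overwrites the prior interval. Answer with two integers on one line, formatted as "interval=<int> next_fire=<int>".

Answer: interval=3 next_fire=195

Derivation:
Op 1: register job_B */9 -> active={job_B:*/9}
Op 2: unregister job_B -> active={}
Op 3: register job_C */8 -> active={job_C:*/8}
Op 4: register job_D */9 -> active={job_C:*/8, job_D:*/9}
Op 5: unregister job_C -> active={job_D:*/9}
Op 6: register job_A */7 -> active={job_A:*/7, job_D:*/9}
Op 7: unregister job_A -> active={job_D:*/9}
Op 8: unregister job_D -> active={}
Op 9: register job_D */3 -> active={job_D:*/3}
Final interval of job_D = 3
Next fire of job_D after T=193: (193//3+1)*3 = 195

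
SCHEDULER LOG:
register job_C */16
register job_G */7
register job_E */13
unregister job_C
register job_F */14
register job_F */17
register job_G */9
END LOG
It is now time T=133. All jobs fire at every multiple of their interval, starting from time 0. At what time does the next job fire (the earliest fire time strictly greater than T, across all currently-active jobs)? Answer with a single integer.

Op 1: register job_C */16 -> active={job_C:*/16}
Op 2: register job_G */7 -> active={job_C:*/16, job_G:*/7}
Op 3: register job_E */13 -> active={job_C:*/16, job_E:*/13, job_G:*/7}
Op 4: unregister job_C -> active={job_E:*/13, job_G:*/7}
Op 5: register job_F */14 -> active={job_E:*/13, job_F:*/14, job_G:*/7}
Op 6: register job_F */17 -> active={job_E:*/13, job_F:*/17, job_G:*/7}
Op 7: register job_G */9 -> active={job_E:*/13, job_F:*/17, job_G:*/9}
  job_E: interval 13, next fire after T=133 is 143
  job_F: interval 17, next fire after T=133 is 136
  job_G: interval 9, next fire after T=133 is 135
Earliest fire time = 135 (job job_G)

Answer: 135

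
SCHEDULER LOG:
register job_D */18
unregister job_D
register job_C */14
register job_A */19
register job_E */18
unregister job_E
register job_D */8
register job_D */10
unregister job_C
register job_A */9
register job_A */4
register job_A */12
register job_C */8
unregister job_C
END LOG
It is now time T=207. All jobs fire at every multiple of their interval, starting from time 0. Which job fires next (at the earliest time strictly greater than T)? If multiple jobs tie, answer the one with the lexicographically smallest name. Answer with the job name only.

Answer: job_D

Derivation:
Op 1: register job_D */18 -> active={job_D:*/18}
Op 2: unregister job_D -> active={}
Op 3: register job_C */14 -> active={job_C:*/14}
Op 4: register job_A */19 -> active={job_A:*/19, job_C:*/14}
Op 5: register job_E */18 -> active={job_A:*/19, job_C:*/14, job_E:*/18}
Op 6: unregister job_E -> active={job_A:*/19, job_C:*/14}
Op 7: register job_D */8 -> active={job_A:*/19, job_C:*/14, job_D:*/8}
Op 8: register job_D */10 -> active={job_A:*/19, job_C:*/14, job_D:*/10}
Op 9: unregister job_C -> active={job_A:*/19, job_D:*/10}
Op 10: register job_A */9 -> active={job_A:*/9, job_D:*/10}
Op 11: register job_A */4 -> active={job_A:*/4, job_D:*/10}
Op 12: register job_A */12 -> active={job_A:*/12, job_D:*/10}
Op 13: register job_C */8 -> active={job_A:*/12, job_C:*/8, job_D:*/10}
Op 14: unregister job_C -> active={job_A:*/12, job_D:*/10}
  job_A: interval 12, next fire after T=207 is 216
  job_D: interval 10, next fire after T=207 is 210
Earliest = 210, winner (lex tiebreak) = job_D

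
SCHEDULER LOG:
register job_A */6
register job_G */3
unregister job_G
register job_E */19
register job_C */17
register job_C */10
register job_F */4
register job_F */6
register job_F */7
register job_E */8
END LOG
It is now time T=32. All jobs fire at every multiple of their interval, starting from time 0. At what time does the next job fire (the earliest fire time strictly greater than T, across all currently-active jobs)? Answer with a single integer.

Answer: 35

Derivation:
Op 1: register job_A */6 -> active={job_A:*/6}
Op 2: register job_G */3 -> active={job_A:*/6, job_G:*/3}
Op 3: unregister job_G -> active={job_A:*/6}
Op 4: register job_E */19 -> active={job_A:*/6, job_E:*/19}
Op 5: register job_C */17 -> active={job_A:*/6, job_C:*/17, job_E:*/19}
Op 6: register job_C */10 -> active={job_A:*/6, job_C:*/10, job_E:*/19}
Op 7: register job_F */4 -> active={job_A:*/6, job_C:*/10, job_E:*/19, job_F:*/4}
Op 8: register job_F */6 -> active={job_A:*/6, job_C:*/10, job_E:*/19, job_F:*/6}
Op 9: register job_F */7 -> active={job_A:*/6, job_C:*/10, job_E:*/19, job_F:*/7}
Op 10: register job_E */8 -> active={job_A:*/6, job_C:*/10, job_E:*/8, job_F:*/7}
  job_A: interval 6, next fire after T=32 is 36
  job_C: interval 10, next fire after T=32 is 40
  job_E: interval 8, next fire after T=32 is 40
  job_F: interval 7, next fire after T=32 is 35
Earliest fire time = 35 (job job_F)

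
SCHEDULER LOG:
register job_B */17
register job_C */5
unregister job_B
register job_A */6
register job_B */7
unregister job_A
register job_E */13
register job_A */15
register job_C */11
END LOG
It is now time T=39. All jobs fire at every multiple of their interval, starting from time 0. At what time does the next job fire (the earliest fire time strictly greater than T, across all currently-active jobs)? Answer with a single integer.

Op 1: register job_B */17 -> active={job_B:*/17}
Op 2: register job_C */5 -> active={job_B:*/17, job_C:*/5}
Op 3: unregister job_B -> active={job_C:*/5}
Op 4: register job_A */6 -> active={job_A:*/6, job_C:*/5}
Op 5: register job_B */7 -> active={job_A:*/6, job_B:*/7, job_C:*/5}
Op 6: unregister job_A -> active={job_B:*/7, job_C:*/5}
Op 7: register job_E */13 -> active={job_B:*/7, job_C:*/5, job_E:*/13}
Op 8: register job_A */15 -> active={job_A:*/15, job_B:*/7, job_C:*/5, job_E:*/13}
Op 9: register job_C */11 -> active={job_A:*/15, job_B:*/7, job_C:*/11, job_E:*/13}
  job_A: interval 15, next fire after T=39 is 45
  job_B: interval 7, next fire after T=39 is 42
  job_C: interval 11, next fire after T=39 is 44
  job_E: interval 13, next fire after T=39 is 52
Earliest fire time = 42 (job job_B)

Answer: 42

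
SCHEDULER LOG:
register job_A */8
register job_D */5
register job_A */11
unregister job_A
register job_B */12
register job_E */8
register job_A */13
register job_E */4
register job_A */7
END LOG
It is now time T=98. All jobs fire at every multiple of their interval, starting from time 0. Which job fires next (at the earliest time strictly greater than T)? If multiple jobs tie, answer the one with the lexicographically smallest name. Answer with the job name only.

Op 1: register job_A */8 -> active={job_A:*/8}
Op 2: register job_D */5 -> active={job_A:*/8, job_D:*/5}
Op 3: register job_A */11 -> active={job_A:*/11, job_D:*/5}
Op 4: unregister job_A -> active={job_D:*/5}
Op 5: register job_B */12 -> active={job_B:*/12, job_D:*/5}
Op 6: register job_E */8 -> active={job_B:*/12, job_D:*/5, job_E:*/8}
Op 7: register job_A */13 -> active={job_A:*/13, job_B:*/12, job_D:*/5, job_E:*/8}
Op 8: register job_E */4 -> active={job_A:*/13, job_B:*/12, job_D:*/5, job_E:*/4}
Op 9: register job_A */7 -> active={job_A:*/7, job_B:*/12, job_D:*/5, job_E:*/4}
  job_A: interval 7, next fire after T=98 is 105
  job_B: interval 12, next fire after T=98 is 108
  job_D: interval 5, next fire after T=98 is 100
  job_E: interval 4, next fire after T=98 is 100
Earliest = 100, winner (lex tiebreak) = job_D

Answer: job_D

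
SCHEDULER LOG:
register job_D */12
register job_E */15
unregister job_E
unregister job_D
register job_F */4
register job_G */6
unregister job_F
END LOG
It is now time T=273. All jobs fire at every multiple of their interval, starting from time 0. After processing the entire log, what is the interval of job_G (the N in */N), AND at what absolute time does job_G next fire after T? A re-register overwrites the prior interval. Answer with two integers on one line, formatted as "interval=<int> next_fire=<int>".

Answer: interval=6 next_fire=276

Derivation:
Op 1: register job_D */12 -> active={job_D:*/12}
Op 2: register job_E */15 -> active={job_D:*/12, job_E:*/15}
Op 3: unregister job_E -> active={job_D:*/12}
Op 4: unregister job_D -> active={}
Op 5: register job_F */4 -> active={job_F:*/4}
Op 6: register job_G */6 -> active={job_F:*/4, job_G:*/6}
Op 7: unregister job_F -> active={job_G:*/6}
Final interval of job_G = 6
Next fire of job_G after T=273: (273//6+1)*6 = 276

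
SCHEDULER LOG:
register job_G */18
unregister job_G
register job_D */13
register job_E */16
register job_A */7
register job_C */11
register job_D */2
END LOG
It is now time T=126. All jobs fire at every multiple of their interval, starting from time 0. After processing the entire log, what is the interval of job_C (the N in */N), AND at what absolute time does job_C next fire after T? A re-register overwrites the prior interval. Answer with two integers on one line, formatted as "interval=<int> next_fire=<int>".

Answer: interval=11 next_fire=132

Derivation:
Op 1: register job_G */18 -> active={job_G:*/18}
Op 2: unregister job_G -> active={}
Op 3: register job_D */13 -> active={job_D:*/13}
Op 4: register job_E */16 -> active={job_D:*/13, job_E:*/16}
Op 5: register job_A */7 -> active={job_A:*/7, job_D:*/13, job_E:*/16}
Op 6: register job_C */11 -> active={job_A:*/7, job_C:*/11, job_D:*/13, job_E:*/16}
Op 7: register job_D */2 -> active={job_A:*/7, job_C:*/11, job_D:*/2, job_E:*/16}
Final interval of job_C = 11
Next fire of job_C after T=126: (126//11+1)*11 = 132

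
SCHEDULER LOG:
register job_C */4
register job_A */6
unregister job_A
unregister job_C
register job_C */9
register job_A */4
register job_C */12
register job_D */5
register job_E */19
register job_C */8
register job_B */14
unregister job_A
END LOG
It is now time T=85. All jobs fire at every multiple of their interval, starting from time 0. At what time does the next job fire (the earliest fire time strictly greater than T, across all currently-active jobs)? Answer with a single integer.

Op 1: register job_C */4 -> active={job_C:*/4}
Op 2: register job_A */6 -> active={job_A:*/6, job_C:*/4}
Op 3: unregister job_A -> active={job_C:*/4}
Op 4: unregister job_C -> active={}
Op 5: register job_C */9 -> active={job_C:*/9}
Op 6: register job_A */4 -> active={job_A:*/4, job_C:*/9}
Op 7: register job_C */12 -> active={job_A:*/4, job_C:*/12}
Op 8: register job_D */5 -> active={job_A:*/4, job_C:*/12, job_D:*/5}
Op 9: register job_E */19 -> active={job_A:*/4, job_C:*/12, job_D:*/5, job_E:*/19}
Op 10: register job_C */8 -> active={job_A:*/4, job_C:*/8, job_D:*/5, job_E:*/19}
Op 11: register job_B */14 -> active={job_A:*/4, job_B:*/14, job_C:*/8, job_D:*/5, job_E:*/19}
Op 12: unregister job_A -> active={job_B:*/14, job_C:*/8, job_D:*/5, job_E:*/19}
  job_B: interval 14, next fire after T=85 is 98
  job_C: interval 8, next fire after T=85 is 88
  job_D: interval 5, next fire after T=85 is 90
  job_E: interval 19, next fire after T=85 is 95
Earliest fire time = 88 (job job_C)

Answer: 88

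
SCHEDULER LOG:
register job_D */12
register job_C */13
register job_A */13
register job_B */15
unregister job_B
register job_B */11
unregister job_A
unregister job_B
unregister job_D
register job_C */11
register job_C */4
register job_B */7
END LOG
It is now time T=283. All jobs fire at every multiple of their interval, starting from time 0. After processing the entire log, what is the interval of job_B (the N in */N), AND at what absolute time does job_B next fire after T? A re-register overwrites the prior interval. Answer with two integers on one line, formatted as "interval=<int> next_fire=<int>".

Answer: interval=7 next_fire=287

Derivation:
Op 1: register job_D */12 -> active={job_D:*/12}
Op 2: register job_C */13 -> active={job_C:*/13, job_D:*/12}
Op 3: register job_A */13 -> active={job_A:*/13, job_C:*/13, job_D:*/12}
Op 4: register job_B */15 -> active={job_A:*/13, job_B:*/15, job_C:*/13, job_D:*/12}
Op 5: unregister job_B -> active={job_A:*/13, job_C:*/13, job_D:*/12}
Op 6: register job_B */11 -> active={job_A:*/13, job_B:*/11, job_C:*/13, job_D:*/12}
Op 7: unregister job_A -> active={job_B:*/11, job_C:*/13, job_D:*/12}
Op 8: unregister job_B -> active={job_C:*/13, job_D:*/12}
Op 9: unregister job_D -> active={job_C:*/13}
Op 10: register job_C */11 -> active={job_C:*/11}
Op 11: register job_C */4 -> active={job_C:*/4}
Op 12: register job_B */7 -> active={job_B:*/7, job_C:*/4}
Final interval of job_B = 7
Next fire of job_B after T=283: (283//7+1)*7 = 287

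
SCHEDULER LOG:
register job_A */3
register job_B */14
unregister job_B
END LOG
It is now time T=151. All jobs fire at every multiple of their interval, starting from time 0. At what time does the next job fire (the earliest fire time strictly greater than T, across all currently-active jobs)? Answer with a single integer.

Answer: 153

Derivation:
Op 1: register job_A */3 -> active={job_A:*/3}
Op 2: register job_B */14 -> active={job_A:*/3, job_B:*/14}
Op 3: unregister job_B -> active={job_A:*/3}
  job_A: interval 3, next fire after T=151 is 153
Earliest fire time = 153 (job job_A)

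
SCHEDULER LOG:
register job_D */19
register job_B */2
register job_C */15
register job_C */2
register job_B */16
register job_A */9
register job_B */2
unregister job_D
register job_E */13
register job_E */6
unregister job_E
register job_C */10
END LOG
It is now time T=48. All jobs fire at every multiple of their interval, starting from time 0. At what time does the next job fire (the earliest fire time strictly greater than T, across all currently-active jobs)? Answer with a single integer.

Answer: 50

Derivation:
Op 1: register job_D */19 -> active={job_D:*/19}
Op 2: register job_B */2 -> active={job_B:*/2, job_D:*/19}
Op 3: register job_C */15 -> active={job_B:*/2, job_C:*/15, job_D:*/19}
Op 4: register job_C */2 -> active={job_B:*/2, job_C:*/2, job_D:*/19}
Op 5: register job_B */16 -> active={job_B:*/16, job_C:*/2, job_D:*/19}
Op 6: register job_A */9 -> active={job_A:*/9, job_B:*/16, job_C:*/2, job_D:*/19}
Op 7: register job_B */2 -> active={job_A:*/9, job_B:*/2, job_C:*/2, job_D:*/19}
Op 8: unregister job_D -> active={job_A:*/9, job_B:*/2, job_C:*/2}
Op 9: register job_E */13 -> active={job_A:*/9, job_B:*/2, job_C:*/2, job_E:*/13}
Op 10: register job_E */6 -> active={job_A:*/9, job_B:*/2, job_C:*/2, job_E:*/6}
Op 11: unregister job_E -> active={job_A:*/9, job_B:*/2, job_C:*/2}
Op 12: register job_C */10 -> active={job_A:*/9, job_B:*/2, job_C:*/10}
  job_A: interval 9, next fire after T=48 is 54
  job_B: interval 2, next fire after T=48 is 50
  job_C: interval 10, next fire after T=48 is 50
Earliest fire time = 50 (job job_B)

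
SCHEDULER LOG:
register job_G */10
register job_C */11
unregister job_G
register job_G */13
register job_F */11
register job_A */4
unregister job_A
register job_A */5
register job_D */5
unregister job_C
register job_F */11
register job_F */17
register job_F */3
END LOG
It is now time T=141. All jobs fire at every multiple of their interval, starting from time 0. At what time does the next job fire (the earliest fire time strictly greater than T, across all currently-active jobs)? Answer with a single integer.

Op 1: register job_G */10 -> active={job_G:*/10}
Op 2: register job_C */11 -> active={job_C:*/11, job_G:*/10}
Op 3: unregister job_G -> active={job_C:*/11}
Op 4: register job_G */13 -> active={job_C:*/11, job_G:*/13}
Op 5: register job_F */11 -> active={job_C:*/11, job_F:*/11, job_G:*/13}
Op 6: register job_A */4 -> active={job_A:*/4, job_C:*/11, job_F:*/11, job_G:*/13}
Op 7: unregister job_A -> active={job_C:*/11, job_F:*/11, job_G:*/13}
Op 8: register job_A */5 -> active={job_A:*/5, job_C:*/11, job_F:*/11, job_G:*/13}
Op 9: register job_D */5 -> active={job_A:*/5, job_C:*/11, job_D:*/5, job_F:*/11, job_G:*/13}
Op 10: unregister job_C -> active={job_A:*/5, job_D:*/5, job_F:*/11, job_G:*/13}
Op 11: register job_F */11 -> active={job_A:*/5, job_D:*/5, job_F:*/11, job_G:*/13}
Op 12: register job_F */17 -> active={job_A:*/5, job_D:*/5, job_F:*/17, job_G:*/13}
Op 13: register job_F */3 -> active={job_A:*/5, job_D:*/5, job_F:*/3, job_G:*/13}
  job_A: interval 5, next fire after T=141 is 145
  job_D: interval 5, next fire after T=141 is 145
  job_F: interval 3, next fire after T=141 is 144
  job_G: interval 13, next fire after T=141 is 143
Earliest fire time = 143 (job job_G)

Answer: 143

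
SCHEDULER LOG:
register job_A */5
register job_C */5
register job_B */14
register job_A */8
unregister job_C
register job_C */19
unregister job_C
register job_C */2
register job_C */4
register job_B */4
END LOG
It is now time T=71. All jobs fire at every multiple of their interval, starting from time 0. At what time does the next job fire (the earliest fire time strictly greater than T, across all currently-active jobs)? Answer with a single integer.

Answer: 72

Derivation:
Op 1: register job_A */5 -> active={job_A:*/5}
Op 2: register job_C */5 -> active={job_A:*/5, job_C:*/5}
Op 3: register job_B */14 -> active={job_A:*/5, job_B:*/14, job_C:*/5}
Op 4: register job_A */8 -> active={job_A:*/8, job_B:*/14, job_C:*/5}
Op 5: unregister job_C -> active={job_A:*/8, job_B:*/14}
Op 6: register job_C */19 -> active={job_A:*/8, job_B:*/14, job_C:*/19}
Op 7: unregister job_C -> active={job_A:*/8, job_B:*/14}
Op 8: register job_C */2 -> active={job_A:*/8, job_B:*/14, job_C:*/2}
Op 9: register job_C */4 -> active={job_A:*/8, job_B:*/14, job_C:*/4}
Op 10: register job_B */4 -> active={job_A:*/8, job_B:*/4, job_C:*/4}
  job_A: interval 8, next fire after T=71 is 72
  job_B: interval 4, next fire after T=71 is 72
  job_C: interval 4, next fire after T=71 is 72
Earliest fire time = 72 (job job_A)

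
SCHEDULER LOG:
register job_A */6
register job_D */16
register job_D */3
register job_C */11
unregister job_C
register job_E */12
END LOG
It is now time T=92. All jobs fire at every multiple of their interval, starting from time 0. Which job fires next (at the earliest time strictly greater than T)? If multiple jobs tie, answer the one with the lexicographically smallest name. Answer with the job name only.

Op 1: register job_A */6 -> active={job_A:*/6}
Op 2: register job_D */16 -> active={job_A:*/6, job_D:*/16}
Op 3: register job_D */3 -> active={job_A:*/6, job_D:*/3}
Op 4: register job_C */11 -> active={job_A:*/6, job_C:*/11, job_D:*/3}
Op 5: unregister job_C -> active={job_A:*/6, job_D:*/3}
Op 6: register job_E */12 -> active={job_A:*/6, job_D:*/3, job_E:*/12}
  job_A: interval 6, next fire after T=92 is 96
  job_D: interval 3, next fire after T=92 is 93
  job_E: interval 12, next fire after T=92 is 96
Earliest = 93, winner (lex tiebreak) = job_D

Answer: job_D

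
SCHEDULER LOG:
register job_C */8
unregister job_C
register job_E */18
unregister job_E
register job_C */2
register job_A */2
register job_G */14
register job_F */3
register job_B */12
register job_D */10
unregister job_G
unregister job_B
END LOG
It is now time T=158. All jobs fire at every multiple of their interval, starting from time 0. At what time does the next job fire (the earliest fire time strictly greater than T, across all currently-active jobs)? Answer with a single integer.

Op 1: register job_C */8 -> active={job_C:*/8}
Op 2: unregister job_C -> active={}
Op 3: register job_E */18 -> active={job_E:*/18}
Op 4: unregister job_E -> active={}
Op 5: register job_C */2 -> active={job_C:*/2}
Op 6: register job_A */2 -> active={job_A:*/2, job_C:*/2}
Op 7: register job_G */14 -> active={job_A:*/2, job_C:*/2, job_G:*/14}
Op 8: register job_F */3 -> active={job_A:*/2, job_C:*/2, job_F:*/3, job_G:*/14}
Op 9: register job_B */12 -> active={job_A:*/2, job_B:*/12, job_C:*/2, job_F:*/3, job_G:*/14}
Op 10: register job_D */10 -> active={job_A:*/2, job_B:*/12, job_C:*/2, job_D:*/10, job_F:*/3, job_G:*/14}
Op 11: unregister job_G -> active={job_A:*/2, job_B:*/12, job_C:*/2, job_D:*/10, job_F:*/3}
Op 12: unregister job_B -> active={job_A:*/2, job_C:*/2, job_D:*/10, job_F:*/3}
  job_A: interval 2, next fire after T=158 is 160
  job_C: interval 2, next fire after T=158 is 160
  job_D: interval 10, next fire after T=158 is 160
  job_F: interval 3, next fire after T=158 is 159
Earliest fire time = 159 (job job_F)

Answer: 159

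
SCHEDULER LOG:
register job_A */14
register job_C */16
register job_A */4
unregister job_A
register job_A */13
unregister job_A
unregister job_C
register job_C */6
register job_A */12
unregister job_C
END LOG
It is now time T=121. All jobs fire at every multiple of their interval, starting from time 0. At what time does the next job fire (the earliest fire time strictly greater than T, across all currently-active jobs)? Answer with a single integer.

Answer: 132

Derivation:
Op 1: register job_A */14 -> active={job_A:*/14}
Op 2: register job_C */16 -> active={job_A:*/14, job_C:*/16}
Op 3: register job_A */4 -> active={job_A:*/4, job_C:*/16}
Op 4: unregister job_A -> active={job_C:*/16}
Op 5: register job_A */13 -> active={job_A:*/13, job_C:*/16}
Op 6: unregister job_A -> active={job_C:*/16}
Op 7: unregister job_C -> active={}
Op 8: register job_C */6 -> active={job_C:*/6}
Op 9: register job_A */12 -> active={job_A:*/12, job_C:*/6}
Op 10: unregister job_C -> active={job_A:*/12}
  job_A: interval 12, next fire after T=121 is 132
Earliest fire time = 132 (job job_A)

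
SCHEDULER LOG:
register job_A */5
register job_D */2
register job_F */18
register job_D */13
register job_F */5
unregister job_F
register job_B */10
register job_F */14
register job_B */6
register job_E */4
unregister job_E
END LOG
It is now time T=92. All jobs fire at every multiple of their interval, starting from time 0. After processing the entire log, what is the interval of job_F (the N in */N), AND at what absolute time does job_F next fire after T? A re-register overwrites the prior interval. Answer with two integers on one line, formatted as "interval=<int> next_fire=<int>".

Op 1: register job_A */5 -> active={job_A:*/5}
Op 2: register job_D */2 -> active={job_A:*/5, job_D:*/2}
Op 3: register job_F */18 -> active={job_A:*/5, job_D:*/2, job_F:*/18}
Op 4: register job_D */13 -> active={job_A:*/5, job_D:*/13, job_F:*/18}
Op 5: register job_F */5 -> active={job_A:*/5, job_D:*/13, job_F:*/5}
Op 6: unregister job_F -> active={job_A:*/5, job_D:*/13}
Op 7: register job_B */10 -> active={job_A:*/5, job_B:*/10, job_D:*/13}
Op 8: register job_F */14 -> active={job_A:*/5, job_B:*/10, job_D:*/13, job_F:*/14}
Op 9: register job_B */6 -> active={job_A:*/5, job_B:*/6, job_D:*/13, job_F:*/14}
Op 10: register job_E */4 -> active={job_A:*/5, job_B:*/6, job_D:*/13, job_E:*/4, job_F:*/14}
Op 11: unregister job_E -> active={job_A:*/5, job_B:*/6, job_D:*/13, job_F:*/14}
Final interval of job_F = 14
Next fire of job_F after T=92: (92//14+1)*14 = 98

Answer: interval=14 next_fire=98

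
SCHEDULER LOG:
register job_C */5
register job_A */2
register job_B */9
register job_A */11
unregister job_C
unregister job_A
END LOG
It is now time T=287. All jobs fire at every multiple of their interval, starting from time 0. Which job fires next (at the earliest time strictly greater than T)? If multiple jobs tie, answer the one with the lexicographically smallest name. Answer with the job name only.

Answer: job_B

Derivation:
Op 1: register job_C */5 -> active={job_C:*/5}
Op 2: register job_A */2 -> active={job_A:*/2, job_C:*/5}
Op 3: register job_B */9 -> active={job_A:*/2, job_B:*/9, job_C:*/5}
Op 4: register job_A */11 -> active={job_A:*/11, job_B:*/9, job_C:*/5}
Op 5: unregister job_C -> active={job_A:*/11, job_B:*/9}
Op 6: unregister job_A -> active={job_B:*/9}
  job_B: interval 9, next fire after T=287 is 288
Earliest = 288, winner (lex tiebreak) = job_B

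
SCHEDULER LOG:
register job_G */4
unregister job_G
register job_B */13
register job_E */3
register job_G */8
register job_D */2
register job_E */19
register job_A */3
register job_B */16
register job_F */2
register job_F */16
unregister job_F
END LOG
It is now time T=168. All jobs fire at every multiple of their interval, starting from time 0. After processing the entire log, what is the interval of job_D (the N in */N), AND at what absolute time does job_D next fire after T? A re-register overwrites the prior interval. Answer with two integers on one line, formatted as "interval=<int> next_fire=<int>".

Answer: interval=2 next_fire=170

Derivation:
Op 1: register job_G */4 -> active={job_G:*/4}
Op 2: unregister job_G -> active={}
Op 3: register job_B */13 -> active={job_B:*/13}
Op 4: register job_E */3 -> active={job_B:*/13, job_E:*/3}
Op 5: register job_G */8 -> active={job_B:*/13, job_E:*/3, job_G:*/8}
Op 6: register job_D */2 -> active={job_B:*/13, job_D:*/2, job_E:*/3, job_G:*/8}
Op 7: register job_E */19 -> active={job_B:*/13, job_D:*/2, job_E:*/19, job_G:*/8}
Op 8: register job_A */3 -> active={job_A:*/3, job_B:*/13, job_D:*/2, job_E:*/19, job_G:*/8}
Op 9: register job_B */16 -> active={job_A:*/3, job_B:*/16, job_D:*/2, job_E:*/19, job_G:*/8}
Op 10: register job_F */2 -> active={job_A:*/3, job_B:*/16, job_D:*/2, job_E:*/19, job_F:*/2, job_G:*/8}
Op 11: register job_F */16 -> active={job_A:*/3, job_B:*/16, job_D:*/2, job_E:*/19, job_F:*/16, job_G:*/8}
Op 12: unregister job_F -> active={job_A:*/3, job_B:*/16, job_D:*/2, job_E:*/19, job_G:*/8}
Final interval of job_D = 2
Next fire of job_D after T=168: (168//2+1)*2 = 170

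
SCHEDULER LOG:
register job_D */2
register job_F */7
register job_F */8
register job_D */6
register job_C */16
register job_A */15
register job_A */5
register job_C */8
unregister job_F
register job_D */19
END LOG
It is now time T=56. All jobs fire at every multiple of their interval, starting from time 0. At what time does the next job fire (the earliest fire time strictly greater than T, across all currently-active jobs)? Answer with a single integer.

Answer: 57

Derivation:
Op 1: register job_D */2 -> active={job_D:*/2}
Op 2: register job_F */7 -> active={job_D:*/2, job_F:*/7}
Op 3: register job_F */8 -> active={job_D:*/2, job_F:*/8}
Op 4: register job_D */6 -> active={job_D:*/6, job_F:*/8}
Op 5: register job_C */16 -> active={job_C:*/16, job_D:*/6, job_F:*/8}
Op 6: register job_A */15 -> active={job_A:*/15, job_C:*/16, job_D:*/6, job_F:*/8}
Op 7: register job_A */5 -> active={job_A:*/5, job_C:*/16, job_D:*/6, job_F:*/8}
Op 8: register job_C */8 -> active={job_A:*/5, job_C:*/8, job_D:*/6, job_F:*/8}
Op 9: unregister job_F -> active={job_A:*/5, job_C:*/8, job_D:*/6}
Op 10: register job_D */19 -> active={job_A:*/5, job_C:*/8, job_D:*/19}
  job_A: interval 5, next fire after T=56 is 60
  job_C: interval 8, next fire after T=56 is 64
  job_D: interval 19, next fire after T=56 is 57
Earliest fire time = 57 (job job_D)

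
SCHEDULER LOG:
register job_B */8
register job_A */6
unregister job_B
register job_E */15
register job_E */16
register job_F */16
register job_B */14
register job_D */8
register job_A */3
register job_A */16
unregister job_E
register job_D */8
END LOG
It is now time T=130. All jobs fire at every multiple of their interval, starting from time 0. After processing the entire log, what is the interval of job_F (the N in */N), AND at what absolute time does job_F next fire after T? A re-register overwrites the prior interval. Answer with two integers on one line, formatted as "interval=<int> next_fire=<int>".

Answer: interval=16 next_fire=144

Derivation:
Op 1: register job_B */8 -> active={job_B:*/8}
Op 2: register job_A */6 -> active={job_A:*/6, job_B:*/8}
Op 3: unregister job_B -> active={job_A:*/6}
Op 4: register job_E */15 -> active={job_A:*/6, job_E:*/15}
Op 5: register job_E */16 -> active={job_A:*/6, job_E:*/16}
Op 6: register job_F */16 -> active={job_A:*/6, job_E:*/16, job_F:*/16}
Op 7: register job_B */14 -> active={job_A:*/6, job_B:*/14, job_E:*/16, job_F:*/16}
Op 8: register job_D */8 -> active={job_A:*/6, job_B:*/14, job_D:*/8, job_E:*/16, job_F:*/16}
Op 9: register job_A */3 -> active={job_A:*/3, job_B:*/14, job_D:*/8, job_E:*/16, job_F:*/16}
Op 10: register job_A */16 -> active={job_A:*/16, job_B:*/14, job_D:*/8, job_E:*/16, job_F:*/16}
Op 11: unregister job_E -> active={job_A:*/16, job_B:*/14, job_D:*/8, job_F:*/16}
Op 12: register job_D */8 -> active={job_A:*/16, job_B:*/14, job_D:*/8, job_F:*/16}
Final interval of job_F = 16
Next fire of job_F after T=130: (130//16+1)*16 = 144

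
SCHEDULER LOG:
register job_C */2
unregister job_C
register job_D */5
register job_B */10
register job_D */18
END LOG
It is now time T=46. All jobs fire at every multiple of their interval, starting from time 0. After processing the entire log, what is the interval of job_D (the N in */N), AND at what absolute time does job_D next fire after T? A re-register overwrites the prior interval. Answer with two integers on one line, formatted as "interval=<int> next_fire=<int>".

Answer: interval=18 next_fire=54

Derivation:
Op 1: register job_C */2 -> active={job_C:*/2}
Op 2: unregister job_C -> active={}
Op 3: register job_D */5 -> active={job_D:*/5}
Op 4: register job_B */10 -> active={job_B:*/10, job_D:*/5}
Op 5: register job_D */18 -> active={job_B:*/10, job_D:*/18}
Final interval of job_D = 18
Next fire of job_D after T=46: (46//18+1)*18 = 54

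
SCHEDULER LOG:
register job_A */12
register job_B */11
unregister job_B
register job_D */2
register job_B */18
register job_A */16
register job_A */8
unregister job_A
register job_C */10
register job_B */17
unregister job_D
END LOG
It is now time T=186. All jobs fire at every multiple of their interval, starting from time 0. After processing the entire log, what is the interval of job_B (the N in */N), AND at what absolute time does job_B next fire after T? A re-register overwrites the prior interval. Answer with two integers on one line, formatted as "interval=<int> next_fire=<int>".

Op 1: register job_A */12 -> active={job_A:*/12}
Op 2: register job_B */11 -> active={job_A:*/12, job_B:*/11}
Op 3: unregister job_B -> active={job_A:*/12}
Op 4: register job_D */2 -> active={job_A:*/12, job_D:*/2}
Op 5: register job_B */18 -> active={job_A:*/12, job_B:*/18, job_D:*/2}
Op 6: register job_A */16 -> active={job_A:*/16, job_B:*/18, job_D:*/2}
Op 7: register job_A */8 -> active={job_A:*/8, job_B:*/18, job_D:*/2}
Op 8: unregister job_A -> active={job_B:*/18, job_D:*/2}
Op 9: register job_C */10 -> active={job_B:*/18, job_C:*/10, job_D:*/2}
Op 10: register job_B */17 -> active={job_B:*/17, job_C:*/10, job_D:*/2}
Op 11: unregister job_D -> active={job_B:*/17, job_C:*/10}
Final interval of job_B = 17
Next fire of job_B after T=186: (186//17+1)*17 = 187

Answer: interval=17 next_fire=187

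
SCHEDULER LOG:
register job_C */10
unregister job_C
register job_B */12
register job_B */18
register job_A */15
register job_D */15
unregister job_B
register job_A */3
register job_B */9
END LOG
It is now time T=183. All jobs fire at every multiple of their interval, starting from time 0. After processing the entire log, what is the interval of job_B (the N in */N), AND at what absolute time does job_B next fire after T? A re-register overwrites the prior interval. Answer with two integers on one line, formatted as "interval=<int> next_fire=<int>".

Answer: interval=9 next_fire=189

Derivation:
Op 1: register job_C */10 -> active={job_C:*/10}
Op 2: unregister job_C -> active={}
Op 3: register job_B */12 -> active={job_B:*/12}
Op 4: register job_B */18 -> active={job_B:*/18}
Op 5: register job_A */15 -> active={job_A:*/15, job_B:*/18}
Op 6: register job_D */15 -> active={job_A:*/15, job_B:*/18, job_D:*/15}
Op 7: unregister job_B -> active={job_A:*/15, job_D:*/15}
Op 8: register job_A */3 -> active={job_A:*/3, job_D:*/15}
Op 9: register job_B */9 -> active={job_A:*/3, job_B:*/9, job_D:*/15}
Final interval of job_B = 9
Next fire of job_B after T=183: (183//9+1)*9 = 189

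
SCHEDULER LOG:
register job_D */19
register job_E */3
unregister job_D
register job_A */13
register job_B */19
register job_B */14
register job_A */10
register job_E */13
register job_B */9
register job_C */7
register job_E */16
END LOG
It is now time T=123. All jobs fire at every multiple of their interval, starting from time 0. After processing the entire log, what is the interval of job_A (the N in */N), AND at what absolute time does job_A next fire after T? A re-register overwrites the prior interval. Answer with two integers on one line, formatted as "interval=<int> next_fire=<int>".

Op 1: register job_D */19 -> active={job_D:*/19}
Op 2: register job_E */3 -> active={job_D:*/19, job_E:*/3}
Op 3: unregister job_D -> active={job_E:*/3}
Op 4: register job_A */13 -> active={job_A:*/13, job_E:*/3}
Op 5: register job_B */19 -> active={job_A:*/13, job_B:*/19, job_E:*/3}
Op 6: register job_B */14 -> active={job_A:*/13, job_B:*/14, job_E:*/3}
Op 7: register job_A */10 -> active={job_A:*/10, job_B:*/14, job_E:*/3}
Op 8: register job_E */13 -> active={job_A:*/10, job_B:*/14, job_E:*/13}
Op 9: register job_B */9 -> active={job_A:*/10, job_B:*/9, job_E:*/13}
Op 10: register job_C */7 -> active={job_A:*/10, job_B:*/9, job_C:*/7, job_E:*/13}
Op 11: register job_E */16 -> active={job_A:*/10, job_B:*/9, job_C:*/7, job_E:*/16}
Final interval of job_A = 10
Next fire of job_A after T=123: (123//10+1)*10 = 130

Answer: interval=10 next_fire=130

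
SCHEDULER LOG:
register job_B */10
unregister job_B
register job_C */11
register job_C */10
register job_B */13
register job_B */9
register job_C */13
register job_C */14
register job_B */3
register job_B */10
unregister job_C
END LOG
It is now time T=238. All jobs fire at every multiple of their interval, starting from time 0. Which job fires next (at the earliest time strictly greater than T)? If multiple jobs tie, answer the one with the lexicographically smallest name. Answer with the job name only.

Op 1: register job_B */10 -> active={job_B:*/10}
Op 2: unregister job_B -> active={}
Op 3: register job_C */11 -> active={job_C:*/11}
Op 4: register job_C */10 -> active={job_C:*/10}
Op 5: register job_B */13 -> active={job_B:*/13, job_C:*/10}
Op 6: register job_B */9 -> active={job_B:*/9, job_C:*/10}
Op 7: register job_C */13 -> active={job_B:*/9, job_C:*/13}
Op 8: register job_C */14 -> active={job_B:*/9, job_C:*/14}
Op 9: register job_B */3 -> active={job_B:*/3, job_C:*/14}
Op 10: register job_B */10 -> active={job_B:*/10, job_C:*/14}
Op 11: unregister job_C -> active={job_B:*/10}
  job_B: interval 10, next fire after T=238 is 240
Earliest = 240, winner (lex tiebreak) = job_B

Answer: job_B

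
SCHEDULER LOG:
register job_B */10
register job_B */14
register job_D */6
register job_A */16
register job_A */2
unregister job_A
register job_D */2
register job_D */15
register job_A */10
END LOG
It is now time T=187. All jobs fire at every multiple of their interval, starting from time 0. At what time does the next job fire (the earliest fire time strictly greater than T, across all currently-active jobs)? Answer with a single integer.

Op 1: register job_B */10 -> active={job_B:*/10}
Op 2: register job_B */14 -> active={job_B:*/14}
Op 3: register job_D */6 -> active={job_B:*/14, job_D:*/6}
Op 4: register job_A */16 -> active={job_A:*/16, job_B:*/14, job_D:*/6}
Op 5: register job_A */2 -> active={job_A:*/2, job_B:*/14, job_D:*/6}
Op 6: unregister job_A -> active={job_B:*/14, job_D:*/6}
Op 7: register job_D */2 -> active={job_B:*/14, job_D:*/2}
Op 8: register job_D */15 -> active={job_B:*/14, job_D:*/15}
Op 9: register job_A */10 -> active={job_A:*/10, job_B:*/14, job_D:*/15}
  job_A: interval 10, next fire after T=187 is 190
  job_B: interval 14, next fire after T=187 is 196
  job_D: interval 15, next fire after T=187 is 195
Earliest fire time = 190 (job job_A)

Answer: 190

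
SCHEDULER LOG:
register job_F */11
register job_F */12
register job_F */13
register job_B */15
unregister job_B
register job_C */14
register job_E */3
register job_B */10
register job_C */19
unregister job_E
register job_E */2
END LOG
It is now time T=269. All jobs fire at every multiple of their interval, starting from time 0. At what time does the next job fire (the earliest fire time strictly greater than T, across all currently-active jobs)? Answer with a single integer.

Answer: 270

Derivation:
Op 1: register job_F */11 -> active={job_F:*/11}
Op 2: register job_F */12 -> active={job_F:*/12}
Op 3: register job_F */13 -> active={job_F:*/13}
Op 4: register job_B */15 -> active={job_B:*/15, job_F:*/13}
Op 5: unregister job_B -> active={job_F:*/13}
Op 6: register job_C */14 -> active={job_C:*/14, job_F:*/13}
Op 7: register job_E */3 -> active={job_C:*/14, job_E:*/3, job_F:*/13}
Op 8: register job_B */10 -> active={job_B:*/10, job_C:*/14, job_E:*/3, job_F:*/13}
Op 9: register job_C */19 -> active={job_B:*/10, job_C:*/19, job_E:*/3, job_F:*/13}
Op 10: unregister job_E -> active={job_B:*/10, job_C:*/19, job_F:*/13}
Op 11: register job_E */2 -> active={job_B:*/10, job_C:*/19, job_E:*/2, job_F:*/13}
  job_B: interval 10, next fire after T=269 is 270
  job_C: interval 19, next fire after T=269 is 285
  job_E: interval 2, next fire after T=269 is 270
  job_F: interval 13, next fire after T=269 is 273
Earliest fire time = 270 (job job_B)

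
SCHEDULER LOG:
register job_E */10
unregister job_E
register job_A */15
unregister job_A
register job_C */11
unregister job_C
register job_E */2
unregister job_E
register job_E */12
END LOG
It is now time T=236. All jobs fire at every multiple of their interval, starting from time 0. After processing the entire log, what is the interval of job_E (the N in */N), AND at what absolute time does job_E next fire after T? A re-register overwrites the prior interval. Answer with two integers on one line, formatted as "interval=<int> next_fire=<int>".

Answer: interval=12 next_fire=240

Derivation:
Op 1: register job_E */10 -> active={job_E:*/10}
Op 2: unregister job_E -> active={}
Op 3: register job_A */15 -> active={job_A:*/15}
Op 4: unregister job_A -> active={}
Op 5: register job_C */11 -> active={job_C:*/11}
Op 6: unregister job_C -> active={}
Op 7: register job_E */2 -> active={job_E:*/2}
Op 8: unregister job_E -> active={}
Op 9: register job_E */12 -> active={job_E:*/12}
Final interval of job_E = 12
Next fire of job_E after T=236: (236//12+1)*12 = 240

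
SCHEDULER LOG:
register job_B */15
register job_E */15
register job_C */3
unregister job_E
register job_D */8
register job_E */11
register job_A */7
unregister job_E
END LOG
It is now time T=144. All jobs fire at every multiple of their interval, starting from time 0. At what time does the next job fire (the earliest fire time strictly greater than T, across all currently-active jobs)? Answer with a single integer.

Op 1: register job_B */15 -> active={job_B:*/15}
Op 2: register job_E */15 -> active={job_B:*/15, job_E:*/15}
Op 3: register job_C */3 -> active={job_B:*/15, job_C:*/3, job_E:*/15}
Op 4: unregister job_E -> active={job_B:*/15, job_C:*/3}
Op 5: register job_D */8 -> active={job_B:*/15, job_C:*/3, job_D:*/8}
Op 6: register job_E */11 -> active={job_B:*/15, job_C:*/3, job_D:*/8, job_E:*/11}
Op 7: register job_A */7 -> active={job_A:*/7, job_B:*/15, job_C:*/3, job_D:*/8, job_E:*/11}
Op 8: unregister job_E -> active={job_A:*/7, job_B:*/15, job_C:*/3, job_D:*/8}
  job_A: interval 7, next fire after T=144 is 147
  job_B: interval 15, next fire after T=144 is 150
  job_C: interval 3, next fire after T=144 is 147
  job_D: interval 8, next fire after T=144 is 152
Earliest fire time = 147 (job job_A)

Answer: 147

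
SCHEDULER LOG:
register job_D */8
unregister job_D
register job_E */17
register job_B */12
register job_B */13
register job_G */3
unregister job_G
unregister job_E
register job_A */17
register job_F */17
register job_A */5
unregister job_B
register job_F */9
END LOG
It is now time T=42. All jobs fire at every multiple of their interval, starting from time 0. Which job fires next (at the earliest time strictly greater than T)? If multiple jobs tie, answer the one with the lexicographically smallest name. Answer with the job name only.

Answer: job_A

Derivation:
Op 1: register job_D */8 -> active={job_D:*/8}
Op 2: unregister job_D -> active={}
Op 3: register job_E */17 -> active={job_E:*/17}
Op 4: register job_B */12 -> active={job_B:*/12, job_E:*/17}
Op 5: register job_B */13 -> active={job_B:*/13, job_E:*/17}
Op 6: register job_G */3 -> active={job_B:*/13, job_E:*/17, job_G:*/3}
Op 7: unregister job_G -> active={job_B:*/13, job_E:*/17}
Op 8: unregister job_E -> active={job_B:*/13}
Op 9: register job_A */17 -> active={job_A:*/17, job_B:*/13}
Op 10: register job_F */17 -> active={job_A:*/17, job_B:*/13, job_F:*/17}
Op 11: register job_A */5 -> active={job_A:*/5, job_B:*/13, job_F:*/17}
Op 12: unregister job_B -> active={job_A:*/5, job_F:*/17}
Op 13: register job_F */9 -> active={job_A:*/5, job_F:*/9}
  job_A: interval 5, next fire after T=42 is 45
  job_F: interval 9, next fire after T=42 is 45
Earliest = 45, winner (lex tiebreak) = job_A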